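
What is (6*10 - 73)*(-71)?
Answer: 923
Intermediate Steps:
(6*10 - 73)*(-71) = (60 - 73)*(-71) = -13*(-71) = 923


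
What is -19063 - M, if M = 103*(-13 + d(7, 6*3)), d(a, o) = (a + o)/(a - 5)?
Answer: -38023/2 ≈ -19012.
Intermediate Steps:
d(a, o) = (a + o)/(-5 + a)
M = -103/2 (M = 103*(-13 + (7 + 6*3)/(-5 + 7)) = 103*(-13 + (7 + 18)/2) = 103*(-13 + (½)*25) = 103*(-13 + 25/2) = 103*(-½) = -103/2 ≈ -51.500)
-19063 - M = -19063 - 1*(-103/2) = -19063 + 103/2 = -38023/2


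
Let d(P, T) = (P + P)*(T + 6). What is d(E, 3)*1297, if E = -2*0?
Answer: 0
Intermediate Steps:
E = 0
d(P, T) = 2*P*(6 + T) (d(P, T) = (2*P)*(6 + T) = 2*P*(6 + T))
d(E, 3)*1297 = (2*0*(6 + 3))*1297 = (2*0*9)*1297 = 0*1297 = 0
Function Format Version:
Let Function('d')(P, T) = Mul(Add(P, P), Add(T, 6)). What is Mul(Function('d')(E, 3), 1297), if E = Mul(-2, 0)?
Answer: 0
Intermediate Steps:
E = 0
Function('d')(P, T) = Mul(2, P, Add(6, T)) (Function('d')(P, T) = Mul(Mul(2, P), Add(6, T)) = Mul(2, P, Add(6, T)))
Mul(Function('d')(E, 3), 1297) = Mul(Mul(2, 0, Add(6, 3)), 1297) = Mul(Mul(2, 0, 9), 1297) = Mul(0, 1297) = 0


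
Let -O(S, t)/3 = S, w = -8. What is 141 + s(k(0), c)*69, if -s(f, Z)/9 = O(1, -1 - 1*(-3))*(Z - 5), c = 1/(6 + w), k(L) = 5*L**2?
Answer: -20211/2 ≈ -10106.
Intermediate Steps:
O(S, t) = -3*S
c = -1/2 (c = 1/(6 - 8) = 1/(-2) = -1/2 ≈ -0.50000)
s(f, Z) = -135 + 27*Z (s(f, Z) = -9*(-3*1)*(Z - 5) = -(-27)*(-5 + Z) = -9*(15 - 3*Z) = -135 + 27*Z)
141 + s(k(0), c)*69 = 141 + (-135 + 27*(-1/2))*69 = 141 + (-135 - 27/2)*69 = 141 - 297/2*69 = 141 - 20493/2 = -20211/2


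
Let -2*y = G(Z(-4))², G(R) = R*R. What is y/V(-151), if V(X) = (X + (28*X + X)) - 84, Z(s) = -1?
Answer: 1/9228 ≈ 0.00010837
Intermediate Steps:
G(R) = R²
y = -½ (y = -((-1)²)²/2 = -½*1² = -½*1 = -½ ≈ -0.50000)
V(X) = -84 + 30*X (V(X) = (X + 29*X) - 84 = 30*X - 84 = -84 + 30*X)
y/V(-151) = -1/(2*(-84 + 30*(-151))) = -1/(2*(-84 - 4530)) = -½/(-4614) = -½*(-1/4614) = 1/9228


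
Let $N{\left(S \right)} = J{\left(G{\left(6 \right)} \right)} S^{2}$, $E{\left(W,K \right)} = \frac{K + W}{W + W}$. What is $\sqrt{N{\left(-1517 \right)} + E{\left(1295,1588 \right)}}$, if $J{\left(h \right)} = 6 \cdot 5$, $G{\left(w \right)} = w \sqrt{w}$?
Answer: $\frac{\sqrt{463118309693970}}{2590} \approx 8309.0$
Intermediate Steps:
$G{\left(w \right)} = w^{\frac{3}{2}}$
$E{\left(W,K \right)} = \frac{K + W}{2 W}$
$J{\left(h \right)} = 30$
$N{\left(S \right)} = 30 S^{2}$
$\sqrt{N{\left(-1517 \right)} + E{\left(1295,1588 \right)}} = \sqrt{30 \left(-1517\right)^{2} + \frac{1588 + 1295}{2 \cdot 1295}} = \sqrt{30 \cdot 2301289 + \frac{1}{2} \cdot \frac{1}{1295} \cdot 2883} = \sqrt{69038670 + \frac{2883}{2590}} = \sqrt{\frac{178810158183}{2590}} = \frac{\sqrt{463118309693970}}{2590}$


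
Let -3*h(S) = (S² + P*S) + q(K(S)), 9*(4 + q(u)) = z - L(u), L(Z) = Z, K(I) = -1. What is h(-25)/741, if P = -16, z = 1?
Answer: -707/1539 ≈ -0.45939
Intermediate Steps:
q(u) = -35/9 - u/9 (q(u) = -4 + (1 - u)/9 = -4 + (⅑ - u/9) = -35/9 - u/9)
h(S) = 34/27 - S²/3 + 16*S/3 (h(S) = -((S² - 16*S) + (-35/9 - ⅑*(-1)))/3 = -((S² - 16*S) + (-35/9 + ⅑))/3 = -((S² - 16*S) - 34/9)/3 = -(-34/9 + S² - 16*S)/3 = 34/27 - S²/3 + 16*S/3)
h(-25)/741 = (34/27 - ⅓*(-25)² + (16/3)*(-25))/741 = (34/27 - ⅓*625 - 400/3)*(1/741) = (34/27 - 625/3 - 400/3)*(1/741) = -9191/27*1/741 = -707/1539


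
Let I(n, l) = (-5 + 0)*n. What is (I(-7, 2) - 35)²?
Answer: 0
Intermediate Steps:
I(n, l) = -5*n
(I(-7, 2) - 35)² = (-5*(-7) - 35)² = (35 - 35)² = 0² = 0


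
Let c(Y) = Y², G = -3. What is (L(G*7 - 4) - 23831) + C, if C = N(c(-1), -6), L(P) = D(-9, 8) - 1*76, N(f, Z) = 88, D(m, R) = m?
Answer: -23828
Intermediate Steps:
L(P) = -85 (L(P) = -9 - 1*76 = -9 - 76 = -85)
C = 88
(L(G*7 - 4) - 23831) + C = (-85 - 23831) + 88 = -23916 + 88 = -23828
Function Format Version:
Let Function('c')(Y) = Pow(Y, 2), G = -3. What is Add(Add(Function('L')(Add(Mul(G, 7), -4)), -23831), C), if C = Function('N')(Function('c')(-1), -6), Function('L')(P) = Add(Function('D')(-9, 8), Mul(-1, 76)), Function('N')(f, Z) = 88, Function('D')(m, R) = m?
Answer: -23828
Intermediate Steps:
Function('L')(P) = -85 (Function('L')(P) = Add(-9, Mul(-1, 76)) = Add(-9, -76) = -85)
C = 88
Add(Add(Function('L')(Add(Mul(G, 7), -4)), -23831), C) = Add(Add(-85, -23831), 88) = Add(-23916, 88) = -23828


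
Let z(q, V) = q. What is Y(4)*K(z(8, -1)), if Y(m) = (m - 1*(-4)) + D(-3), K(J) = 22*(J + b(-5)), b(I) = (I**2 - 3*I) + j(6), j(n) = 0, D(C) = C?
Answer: 5280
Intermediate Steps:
b(I) = I**2 - 3*I (b(I) = (I**2 - 3*I) + 0 = I**2 - 3*I)
K(J) = 880 + 22*J (K(J) = 22*(J - 5*(-3 - 5)) = 22*(J - 5*(-8)) = 22*(J + 40) = 22*(40 + J) = 880 + 22*J)
Y(m) = 1 + m (Y(m) = (m - 1*(-4)) - 3 = (m + 4) - 3 = (4 + m) - 3 = 1 + m)
Y(4)*K(z(8, -1)) = (1 + 4)*(880 + 22*8) = 5*(880 + 176) = 5*1056 = 5280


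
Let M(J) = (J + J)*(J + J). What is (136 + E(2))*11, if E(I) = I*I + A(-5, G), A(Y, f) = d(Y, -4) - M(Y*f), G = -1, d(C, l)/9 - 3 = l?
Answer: 341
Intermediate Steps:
d(C, l) = 27 + 9*l
M(J) = 4*J² (M(J) = (2*J)*(2*J) = 4*J²)
A(Y, f) = -9 - 4*Y²*f² (A(Y, f) = (27 + 9*(-4)) - 4*(Y*f)² = (27 - 36) - 4*Y²*f² = -9 - 4*Y²*f²)
E(I) = -109 + I² (E(I) = I*I + (-9 - 4*(-5)²*(-1)²) = I² + (-9 - 4*25*1) = I² + (-9 - 100) = I² - 109 = -109 + I²)
(136 + E(2))*11 = (136 + (-109 + 2²))*11 = (136 + (-109 + 4))*11 = (136 - 105)*11 = 31*11 = 341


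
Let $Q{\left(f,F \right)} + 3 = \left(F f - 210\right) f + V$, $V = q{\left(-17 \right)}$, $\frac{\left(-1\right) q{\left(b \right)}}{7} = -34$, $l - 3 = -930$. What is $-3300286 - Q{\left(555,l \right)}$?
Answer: $282355204$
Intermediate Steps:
$l = -927$ ($l = 3 - 930 = -927$)
$q{\left(b \right)} = 238$ ($q{\left(b \right)} = \left(-7\right) \left(-34\right) = 238$)
$V = 238$
$Q{\left(f,F \right)} = 235 + f \left(-210 + F f\right)$ ($Q{\left(f,F \right)} = -3 + \left(\left(F f - 210\right) f + 238\right) = -3 + \left(\left(-210 + F f\right) f + 238\right) = -3 + \left(f \left(-210 + F f\right) + 238\right) = -3 + \left(238 + f \left(-210 + F f\right)\right) = 235 + f \left(-210 + F f\right)$)
$-3300286 - Q{\left(555,l \right)} = -3300286 - \left(235 - 116550 - 927 \cdot 555^{2}\right) = -3300286 - \left(235 - 116550 - 285539175\right) = -3300286 - -285655490 = -3300286 + 285655490 = 282355204$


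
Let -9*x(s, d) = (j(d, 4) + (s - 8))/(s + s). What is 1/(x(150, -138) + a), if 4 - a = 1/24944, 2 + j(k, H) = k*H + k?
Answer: 673488/2831117 ≈ 0.23789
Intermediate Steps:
j(k, H) = -2 + k + H*k (j(k, H) = -2 + (k*H + k) = -2 + (H*k + k) = -2 + (k + H*k) = -2 + k + H*k)
x(s, d) = -(-10 + s + 5*d)/(18*s) (x(s, d) = -((-2 + d + 4*d) + (s - 8))/(9*(s + s)) = -((-2 + 5*d) + (-8 + s))/(9*(2*s)) = -(-10 + s + 5*d)*1/(2*s)/9 = -(-10 + s + 5*d)/(18*s))
a = 99775/24944 (a = 4 - 1/24944 = 99775/24944 ≈ 4.0000)
1/(x(150, -138) + a) = 1/((1/18)*(10 - 1*150 - 5*(-138))/150 + 99775/24944) = 1/((1/18)*(1/150)*(10 - 150 + 690) + 99775/24944) = 1/((1/18)*(1/150)*550 + 99775/24944) = 1/(11/54 + 99775/24944) = 1/(2831117/673488) = 673488/2831117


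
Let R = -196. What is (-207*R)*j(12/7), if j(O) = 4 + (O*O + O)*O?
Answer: 3401424/7 ≈ 4.8592e+5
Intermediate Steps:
j(O) = 4 + O*(O + O²) (j(O) = 4 + (O² + O)*O = 4 + (O + O²)*O = 4 + O*(O + O²))
(-207*R)*j(12/7) = (-207*(-196))*(4 + (12/7)² + (12/7)³) = 40572*(4 + (12*(⅐))² + (12*(⅐))³) = 40572*(4 + (12/7)² + (12/7)³) = 40572*(4 + 144/49 + 1728/343) = 40572*(4108/343) = 3401424/7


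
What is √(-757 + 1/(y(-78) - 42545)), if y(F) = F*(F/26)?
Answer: 2*I*√338799282027/42311 ≈ 27.514*I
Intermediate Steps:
y(F) = F²/26 (y(F) = F*(F*(1/26)) = F*(F/26) = F²/26)
√(-757 + 1/(y(-78) - 42545)) = √(-757 + 1/((1/26)*(-78)² - 42545)) = √(-757 + 1/((1/26)*6084 - 42545)) = √(-757 + 1/(234 - 42545)) = √(-757 + 1/(-42311)) = √(-757 - 1/42311) = √(-32029428/42311) = 2*I*√338799282027/42311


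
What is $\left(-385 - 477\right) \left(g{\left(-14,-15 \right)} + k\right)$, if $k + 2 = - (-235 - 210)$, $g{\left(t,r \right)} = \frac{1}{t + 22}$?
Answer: $- \frac{1527895}{4} \approx -3.8197 \cdot 10^{5}$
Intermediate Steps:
$g{\left(t,r \right)} = \frac{1}{22 + t}$
$k = 443$ ($k = -2 - \left(-235 - 210\right) = -2 - -445 = -2 + 445 = 443$)
$\left(-385 - 477\right) \left(g{\left(-14,-15 \right)} + k\right) = \left(-385 - 477\right) \left(\frac{1}{22 - 14} + 443\right) = - 862 \left(\frac{1}{8} + 443\right) = \left(-862\right) \frac{3545}{8} = - \frac{1527895}{4}$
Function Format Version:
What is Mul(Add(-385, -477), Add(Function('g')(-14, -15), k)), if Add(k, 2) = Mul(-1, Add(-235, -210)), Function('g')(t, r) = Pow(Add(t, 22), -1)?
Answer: Rational(-1527895, 4) ≈ -3.8197e+5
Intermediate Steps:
Function('g')(t, r) = Pow(Add(22, t), -1)
k = 443 (k = Add(-2, Mul(-1, Add(-235, -210))) = Add(-2, Mul(-1, -445)) = Add(-2, 445) = 443)
Mul(Add(-385, -477), Add(Function('g')(-14, -15), k)) = Mul(Add(-385, -477), Add(Pow(Add(22, -14), -1), 443)) = Mul(-862, Add(Pow(8, -1), 443)) = Mul(-862, Add(Rational(1, 8), 443)) = Mul(-862, Rational(3545, 8)) = Rational(-1527895, 4)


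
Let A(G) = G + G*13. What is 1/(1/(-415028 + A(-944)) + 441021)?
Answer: 428244/188864597123 ≈ 2.2675e-6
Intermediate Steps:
A(G) = 14*G (A(G) = G + 13*G = 14*G)
1/(1/(-415028 + A(-944)) + 441021) = 1/(1/(-415028 + 14*(-944)) + 441021) = 1/(1/(-415028 - 13216) + 441021) = 1/(1/(-428244) + 441021) = 1/(-1/428244 + 441021) = 1/(188864597123/428244) = 428244/188864597123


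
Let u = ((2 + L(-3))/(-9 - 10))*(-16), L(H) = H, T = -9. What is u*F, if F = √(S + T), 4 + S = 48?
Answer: -16*√35/19 ≈ -4.9820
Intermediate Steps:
S = 44 (S = -4 + 48 = 44)
F = √35 (F = √(44 - 9) = √35 ≈ 5.9161)
u = -16/19 (u = ((2 - 3)/(-9 - 10))*(-16) = -1/(-19)*(-16) = -1*(-1/19)*(-16) = (1/19)*(-16) = -16/19 ≈ -0.84210)
u*F = -16*√35/19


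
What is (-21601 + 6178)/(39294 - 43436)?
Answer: 15423/4142 ≈ 3.7236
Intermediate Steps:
(-21601 + 6178)/(39294 - 43436) = -15423/(-4142) = -15423*(-1/4142) = 15423/4142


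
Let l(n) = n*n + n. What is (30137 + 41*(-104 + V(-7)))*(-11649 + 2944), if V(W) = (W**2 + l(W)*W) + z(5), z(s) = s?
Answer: -139567265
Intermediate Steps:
l(n) = n + n**2 (l(n) = n**2 + n = n + n**2)
V(W) = 5 + W**2 + W**2*(1 + W) (V(W) = (W**2 + (W*(1 + W))*W) + 5 = (W**2 + W**2*(1 + W)) + 5 = 5 + W**2 + W**2*(1 + W))
(30137 + 41*(-104 + V(-7)))*(-11649 + 2944) = (30137 + 41*(-104 + (5 + (-7)**3 + 2*(-7)**2)))*(-11649 + 2944) = (30137 + 41*(-104 + (5 - 343 + 2*49)))*(-8705) = (30137 + 41*(-104 + (5 - 343 + 98)))*(-8705) = (30137 + 41*(-104 - 240))*(-8705) = (30137 + 41*(-344))*(-8705) = (30137 - 14104)*(-8705) = 16033*(-8705) = -139567265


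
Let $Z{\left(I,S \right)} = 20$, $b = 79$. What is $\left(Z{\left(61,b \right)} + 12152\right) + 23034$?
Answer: $35206$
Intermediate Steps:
$\left(Z{\left(61,b \right)} + 12152\right) + 23034 = \left(20 + 12152\right) + 23034 = 12172 + 23034 = 35206$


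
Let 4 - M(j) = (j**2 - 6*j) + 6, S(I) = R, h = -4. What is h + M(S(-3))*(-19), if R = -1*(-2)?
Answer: -118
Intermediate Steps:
R = 2
S(I) = 2
M(j) = -2 - j**2 + 6*j (M(j) = 4 - ((j**2 - 6*j) + 6) = 4 - (6 + j**2 - 6*j) = 4 + (-6 - j**2 + 6*j) = -2 - j**2 + 6*j)
h + M(S(-3))*(-19) = -4 + (-2 - 1*2**2 + 6*2)*(-19) = -4 + (-2 - 1*4 + 12)*(-19) = -4 + (-2 - 4 + 12)*(-19) = -4 + 6*(-19) = -4 - 114 = -118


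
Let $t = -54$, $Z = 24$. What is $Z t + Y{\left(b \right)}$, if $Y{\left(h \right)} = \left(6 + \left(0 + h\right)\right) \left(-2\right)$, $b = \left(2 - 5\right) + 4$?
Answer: $-1310$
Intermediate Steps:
$b = 1$ ($b = -3 + 4 = 1$)
$Y{\left(h \right)} = -12 - 2 h$ ($Y{\left(h \right)} = \left(6 + h\right) \left(-2\right) = -12 - 2 h$)
$Z t + Y{\left(b \right)} = 24 \left(-54\right) - 14 = -1296 - 14 = -1310$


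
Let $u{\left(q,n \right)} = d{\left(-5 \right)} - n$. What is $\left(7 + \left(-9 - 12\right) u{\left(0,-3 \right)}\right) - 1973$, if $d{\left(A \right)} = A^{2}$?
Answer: $-2554$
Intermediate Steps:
$u{\left(q,n \right)} = 25 - n$ ($u{\left(q,n \right)} = \left(-5\right)^{2} - n = 25 - n$)
$\left(7 + \left(-9 - 12\right) u{\left(0,-3 \right)}\right) - 1973 = \left(7 + \left(-9 - 12\right) \left(25 - -3\right)\right) - 1973 = \left(7 + \left(-9 - 12\right) \left(25 + 3\right)\right) - 1973 = \left(7 - 588\right) - 1973 = -581 - 1973 = -2554$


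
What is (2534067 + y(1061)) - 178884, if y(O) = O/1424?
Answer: 3353781653/1424 ≈ 2.3552e+6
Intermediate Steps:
y(O) = O/1424 (y(O) = O*(1/1424) = O/1424)
(2534067 + y(1061)) - 178884 = (2534067 + (1/1424)*1061) - 178884 = (2534067 + 1061/1424) - 178884 = 3608512469/1424 - 178884 = 3353781653/1424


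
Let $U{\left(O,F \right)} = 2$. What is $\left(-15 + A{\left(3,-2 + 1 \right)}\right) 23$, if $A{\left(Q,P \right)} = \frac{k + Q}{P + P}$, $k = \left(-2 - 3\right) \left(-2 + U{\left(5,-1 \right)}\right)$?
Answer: $- \frac{759}{2} \approx -379.5$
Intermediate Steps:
$k = 0$ ($k = \left(-2 - 3\right) \left(-2 + 2\right) = \left(-5\right) 0 = 0$)
$A{\left(Q,P \right)} = \frac{Q}{2 P}$ ($A{\left(Q,P \right)} = \frac{0 + Q}{P + P} = \frac{Q}{2 P}$)
$\left(-15 + A{\left(3,-2 + 1 \right)}\right) 23 = \left(-15 + \frac{1}{2} \cdot 3 \frac{1}{-2 + 1}\right) 23 = \left(-15 + \frac{1}{2} \cdot 3 \frac{1}{-1}\right) 23 = \left(-15 + \frac{1}{2} \cdot 3 \left(-1\right)\right) 23 = \left(-15 - \frac{3}{2}\right) 23 = \left(- \frac{33}{2}\right) 23 = - \frac{759}{2}$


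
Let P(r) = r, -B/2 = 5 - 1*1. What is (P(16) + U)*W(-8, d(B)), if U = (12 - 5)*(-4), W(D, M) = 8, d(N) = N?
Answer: -96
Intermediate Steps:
B = -8 (B = -2*(5 - 1*1) = -2*(5 - 1) = -2*4 = -8)
U = -28 (U = 7*(-4) = -28)
(P(16) + U)*W(-8, d(B)) = (16 - 28)*8 = -12*8 = -96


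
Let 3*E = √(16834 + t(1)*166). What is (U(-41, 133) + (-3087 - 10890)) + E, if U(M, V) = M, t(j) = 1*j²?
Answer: -14018 + 10*√170/3 ≈ -13975.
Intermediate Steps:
t(j) = j²
E = 10*√170/3 (E = √(16834 + 1²*166)/3 = √(16834 + 1*166)/3 = √(16834 + 166)/3 = √17000/3 = (10*√170)/3 = 10*√170/3 ≈ 43.461)
(U(-41, 133) + (-3087 - 10890)) + E = (-41 + (-3087 - 10890)) + 10*√170/3 = (-41 - 13977) + 10*√170/3 = -14018 + 10*√170/3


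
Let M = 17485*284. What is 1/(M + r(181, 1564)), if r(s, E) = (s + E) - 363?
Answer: 1/4967122 ≈ 2.0132e-7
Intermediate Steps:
M = 4965740
r(s, E) = -363 + E + s (r(s, E) = (E + s) - 363 = -363 + E + s)
1/(M + r(181, 1564)) = 1/(4965740 + (-363 + 1564 + 181)) = 1/(4965740 + 1382) = 1/4967122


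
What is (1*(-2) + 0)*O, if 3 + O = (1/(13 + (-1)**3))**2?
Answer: 431/72 ≈ 5.9861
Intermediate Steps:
O = -431/144 (O = -3 + (1/(13 + (-1)**3))**2 = -3 + (1/(13 - 1))**2 = -3 + (1/12)**2 = -3 + 1/144 = -431/144 ≈ -2.9931)
(1*(-2) + 0)*O = (1*(-2) + 0)*(-431/144) = (-2 + 0)*(-431/144) = -2*(-431/144) = 431/72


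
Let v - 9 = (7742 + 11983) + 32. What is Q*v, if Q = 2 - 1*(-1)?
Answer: 59298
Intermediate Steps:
Q = 3 (Q = 2 + 1 = 3)
v = 19766 (v = 9 + ((7742 + 11983) + 32) = 9 + (19725 + 32) = 9 + 19757 = 19766)
Q*v = 3*19766 = 59298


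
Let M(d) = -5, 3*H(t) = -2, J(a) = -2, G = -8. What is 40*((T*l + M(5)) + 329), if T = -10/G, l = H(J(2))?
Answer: 38780/3 ≈ 12927.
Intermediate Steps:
H(t) = -2/3 (H(t) = (1/3)*(-2) = -2/3)
l = -2/3 ≈ -0.66667
T = 5/4 (T = -10/(-8) = -10*(-1/8) = 5/4 ≈ 1.2500)
40*((T*l + M(5)) + 329) = 40*(((5/4)*(-2/3) - 5) + 329) = 40*((-5/6 - 5) + 329) = 40*(-35/6 + 329) = 40*(1939/6) = 38780/3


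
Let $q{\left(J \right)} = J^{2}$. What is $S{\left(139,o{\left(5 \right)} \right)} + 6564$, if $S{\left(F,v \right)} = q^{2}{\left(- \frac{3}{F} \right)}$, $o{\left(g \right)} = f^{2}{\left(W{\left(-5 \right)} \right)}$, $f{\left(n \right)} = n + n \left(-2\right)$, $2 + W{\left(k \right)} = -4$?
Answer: $\frac{2450348033205}{373301041} \approx 6564.0$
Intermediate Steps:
$W{\left(k \right)} = -6$ ($W{\left(k \right)} = -2 - 4 = -6$)
$f{\left(n \right)} = - n$ ($f{\left(n \right)} = n - 2 n = - n$)
$o{\left(g \right)} = 36$ ($o{\left(g \right)} = \left(\left(-1\right) \left(-6\right)\right)^{2} = 6^{2} = 36$)
$S{\left(F,v \right)} = \frac{81}{F^{4}}$ ($S{\left(F,v \right)} = \left(\left(- \frac{3}{F}\right)^{2}\right)^{2} = \left(\frac{9}{F^{2}}\right)^{2} = \frac{81}{F^{4}}$)
$S{\left(139,o{\left(5 \right)} \right)} + 6564 = \frac{81}{373301041} + 6564 = \frac{2450348033205}{373301041}$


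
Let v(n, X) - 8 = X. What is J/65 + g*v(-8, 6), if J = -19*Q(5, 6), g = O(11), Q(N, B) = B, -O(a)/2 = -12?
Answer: 21726/65 ≈ 334.25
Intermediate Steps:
O(a) = 24 (O(a) = -2*(-12) = 24)
v(n, X) = 8 + X
g = 24
J = -114 (J = -19*6 = -114)
J/65 + g*v(-8, 6) = -114/65 + 24*(8 + 6) = -114*1/65 + 24*14 = -114/65 + 336 = 21726/65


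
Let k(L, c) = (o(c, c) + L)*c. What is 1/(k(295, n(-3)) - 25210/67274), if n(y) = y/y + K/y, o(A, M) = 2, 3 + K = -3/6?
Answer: 67274/43265609 ≈ 0.0015549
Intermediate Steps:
K = -7/2 (K = -3 - 3/6 = -3 - 3*1/6 = -3 - 1/2 = -7/2 ≈ -3.5000)
n(y) = 1 - 7/(2*y) (n(y) = y/y - 7/(2*y) = 1 - 7/(2*y))
k(L, c) = c*(2 + L) (k(L, c) = (2 + L)*c = c*(2 + L))
1/(k(295, n(-3)) - 25210/67274) = 1/(((-7/2 - 3)/(-3))*(2 + 295) - 25210/67274) = 1/(-1/3*(-13/2)*297 - 25210*1/67274) = 1/((13/6)*297 - 12605/33637) = 1/(1287/2 - 12605/33637) = 1/(43265609/67274) = 67274/43265609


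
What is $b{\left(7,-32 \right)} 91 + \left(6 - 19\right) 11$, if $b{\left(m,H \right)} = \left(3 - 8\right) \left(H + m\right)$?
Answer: $11232$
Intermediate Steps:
$b{\left(m,H \right)} = - 5 H - 5 m$ ($b{\left(m,H \right)} = - 5 \left(H + m\right) = - 5 H - 5 m$)
$b{\left(7,-32 \right)} 91 + \left(6 - 19\right) 11 = \left(\left(-5\right) \left(-32\right) - 35\right) 91 + \left(6 - 19\right) 11 = \left(160 - 35\right) 91 - 143 = 125 \cdot 91 - 143 = 11375 - 143 = 11232$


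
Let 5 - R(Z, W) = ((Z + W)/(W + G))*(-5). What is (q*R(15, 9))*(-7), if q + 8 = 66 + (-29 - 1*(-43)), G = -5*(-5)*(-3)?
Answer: -17640/11 ≈ -1603.6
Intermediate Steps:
G = -75 (G = 25*(-3) = -75)
q = 72 (q = -8 + (66 + (-29 - 1*(-43))) = -8 + (66 + (-29 + 43)) = -8 + (66 + 14) = -8 + 80 = 72)
R(Z, W) = 5 + 5*(W + Z)/(-75 + W) (R(Z, W) = 5 - (Z + W)/(W - 75)*(-5) = 5 - (W + Z)/(-75 + W)*(-5) = 5 - (-5)*(W + Z)/(-75 + W) = 5 + 5*(W + Z)/(-75 + W))
(q*R(15, 9))*(-7) = (72*(5*(-75 + 15 + 2*9)/(-75 + 9)))*(-7) = (72*(5*(-75 + 15 + 18)/(-66)))*(-7) = (72*(5*(-1/66)*(-42)))*(-7) = (72*(35/11))*(-7) = (2520/11)*(-7) = -17640/11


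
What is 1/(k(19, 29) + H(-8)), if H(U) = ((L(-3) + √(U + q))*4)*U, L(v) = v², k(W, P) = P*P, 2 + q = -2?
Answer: 553/318097 + 64*I*√3/318097 ≈ 0.0017385 + 0.00034848*I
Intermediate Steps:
q = -4 (q = -2 - 2 = -4)
k(W, P) = P²
H(U) = U*(36 + 4*√(-4 + U)) (H(U) = (((-3)² + √(U - 4))*4)*U = ((9 + √(-4 + U))*4)*U = (36 + 4*√(-4 + U))*U = U*(36 + 4*√(-4 + U)))
1/(k(19, 29) + H(-8)) = 1/(29² + 4*(-8)*(9 + √(-4 - 8))) = 1/(841 + 4*(-8)*(9 + √(-12))) = 1/(841 + 4*(-8)*(9 + 2*I*√3)) = 1/(841 + (-288 - 64*I*√3)) = 1/(553 - 64*I*√3)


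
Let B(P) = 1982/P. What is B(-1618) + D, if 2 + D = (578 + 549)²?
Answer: 1027531752/809 ≈ 1.2701e+6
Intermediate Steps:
D = 1270127 (D = -2 + (578 + 549)² = -2 + 1127² = -2 + 1270129 = 1270127)
B(-1618) + D = 1982/(-1618) + 1270127 = 1982*(-1/1618) + 1270127 = -991/809 + 1270127 = 1027531752/809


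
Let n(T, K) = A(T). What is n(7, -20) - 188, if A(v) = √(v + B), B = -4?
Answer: -188 + √3 ≈ -186.27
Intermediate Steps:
A(v) = √(-4 + v) (A(v) = √(v - 4) = √(-4 + v))
n(T, K) = √(-4 + T)
n(7, -20) - 188 = √(-4 + 7) - 188 = √3 - 188 = -188 + √3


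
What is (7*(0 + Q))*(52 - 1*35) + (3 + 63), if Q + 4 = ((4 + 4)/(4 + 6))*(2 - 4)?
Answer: -3002/5 ≈ -600.40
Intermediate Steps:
Q = -28/5 (Q = -4 + ((4 + 4)/(4 + 6))*(2 - 4) = -4 + (8/10)*(-2) = -4 + (8*(⅒))*(-2) = -4 + (⅘)*(-2) = -4 - 8/5 = -28/5 ≈ -5.6000)
(7*(0 + Q))*(52 - 1*35) + (3 + 63) = (7*(0 - 28/5))*(52 - 1*35) + (3 + 63) = (7*(-28/5))*(52 - 35) + 66 = -196/5*17 + 66 = -3332/5 + 66 = -3002/5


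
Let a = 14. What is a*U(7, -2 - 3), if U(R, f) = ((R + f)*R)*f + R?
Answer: -882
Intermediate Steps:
U(R, f) = R + R*f*(R + f) (U(R, f) = (R*(R + f))*f + R = R*f*(R + f) + R = R + R*f*(R + f))
a*U(7, -2 - 3) = 14*(7*(1 + (-2 - 3)² + 7*(-2 - 3))) = 14*(7*(1 + (-5)² + 7*(-5))) = 14*(7*(1 + 25 - 35)) = 14*(7*(-9)) = 14*(-63) = -882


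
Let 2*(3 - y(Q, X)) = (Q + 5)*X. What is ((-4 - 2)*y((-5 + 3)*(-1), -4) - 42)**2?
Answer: 20736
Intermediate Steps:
y(Q, X) = 3 - X*(5 + Q)/2 (y(Q, X) = 3 - (Q + 5)*X/2 = 3 - (5 + Q)*X/2 = 3 - X*(5 + Q)/2)
((-4 - 2)*y((-5 + 3)*(-1), -4) - 42)**2 = ((-4 - 2)*(3 - 5/2*(-4) - 1/2*(-5 + 3)*(-1)*(-4)) - 42)**2 = (-6*(3 + 10 - 1/2*(-2*(-1))*(-4)) - 42)**2 = (-6*(3 + 10 - 1/2*2*(-4)) - 42)**2 = (-6*(3 + 10 + 4) - 42)**2 = (-6*17 - 42)**2 = (-102 - 42)**2 = (-144)**2 = 20736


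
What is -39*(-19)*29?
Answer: 21489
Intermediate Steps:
-39*(-19)*29 = 741*29 = 21489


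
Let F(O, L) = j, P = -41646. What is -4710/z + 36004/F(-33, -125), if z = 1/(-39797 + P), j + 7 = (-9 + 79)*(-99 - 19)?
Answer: 3171192477506/8267 ≈ 3.8360e+8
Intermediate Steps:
j = -8267 (j = -7 + (-9 + 79)*(-99 - 19) = -7 + 70*(-118) = -7 - 8260 = -8267)
F(O, L) = -8267
z = -1/81443 (z = 1/(-39797 - 41646) = 1/(-81443) = -1/81443 ≈ -1.2279e-5)
-4710/z + 36004/F(-33, -125) = -4710/(-1/81443) + 36004/(-8267) = -4710*(-81443) + 36004*(-1/8267) = 383596530 - 36004/8267 = 3171192477506/8267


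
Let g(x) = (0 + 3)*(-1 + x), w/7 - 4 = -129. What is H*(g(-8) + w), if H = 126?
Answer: -113652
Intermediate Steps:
w = -875 (w = 28 + 7*(-129) = 28 - 903 = -875)
g(x) = -3 + 3*x (g(x) = 3*(-1 + x) = -3 + 3*x)
H*(g(-8) + w) = 126*((-3 + 3*(-8)) - 875) = 126*((-3 - 24) - 875) = 126*(-27 - 875) = 126*(-902) = -113652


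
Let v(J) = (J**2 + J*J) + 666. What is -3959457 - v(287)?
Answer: -4124861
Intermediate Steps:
v(J) = 666 + 2*J**2 (v(J) = (J**2 + J**2) + 666 = 2*J**2 + 666 = 666 + 2*J**2)
-3959457 - v(287) = -3959457 - (666 + 2*287**2) = -3959457 - (666 + 2*82369) = -3959457 - (666 + 164738) = -3959457 - 1*165404 = -3959457 - 165404 = -4124861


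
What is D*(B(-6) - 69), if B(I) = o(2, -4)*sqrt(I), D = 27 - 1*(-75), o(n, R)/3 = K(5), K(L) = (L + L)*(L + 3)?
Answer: -7038 + 24480*I*sqrt(6) ≈ -7038.0 + 59964.0*I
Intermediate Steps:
K(L) = 2*L*(3 + L) (K(L) = (2*L)*(3 + L) = 2*L*(3 + L))
o(n, R) = 240 (o(n, R) = 3*(2*5*(3 + 5)) = 3*(2*5*8) = 3*80 = 240)
D = 102 (D = 27 + 75 = 102)
B(I) = 240*sqrt(I)
D*(B(-6) - 69) = 102*(240*sqrt(-6) - 69) = 102*(240*(I*sqrt(6)) - 69) = 102*(240*I*sqrt(6) - 69) = 102*(-69 + 240*I*sqrt(6)) = -7038 + 24480*I*sqrt(6)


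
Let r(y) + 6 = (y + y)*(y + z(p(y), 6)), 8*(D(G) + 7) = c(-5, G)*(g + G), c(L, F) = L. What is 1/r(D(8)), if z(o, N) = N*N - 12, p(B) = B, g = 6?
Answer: -8/2127 ≈ -0.0037612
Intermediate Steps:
z(o, N) = -12 + N² (z(o, N) = N² - 12 = -12 + N²)
D(G) = -43/4 - 5*G/8 (D(G) = -7 + (-5*(6 + G))/8 = -7 + (-30 - 5*G)/8 = -7 + (-15/4 - 5*G/8) = -43/4 - 5*G/8)
r(y) = -6 + 2*y*(24 + y) (r(y) = -6 + (y + y)*(y + (-12 + 6²)) = -6 + (2*y)*(y + (-12 + 36)) = -6 + (2*y)*(y + 24) = -6 + (2*y)*(24 + y) = -6 + 2*y*(24 + y))
1/r(D(8)) = 1/(-6 + 2*(-43/4 - 5/8*8)² + 48*(-43/4 - 5/8*8)) = 1/(-6 + 2*(-43/4 - 5)² + 48*(-43/4 - 5)) = 1/(-6 + 2*(-63/4)² + 48*(-63/4)) = 1/(-6 + 2*(3969/16) - 756) = 1/(-6 + 3969/8 - 756) = 1/(-2127/8) = -8/2127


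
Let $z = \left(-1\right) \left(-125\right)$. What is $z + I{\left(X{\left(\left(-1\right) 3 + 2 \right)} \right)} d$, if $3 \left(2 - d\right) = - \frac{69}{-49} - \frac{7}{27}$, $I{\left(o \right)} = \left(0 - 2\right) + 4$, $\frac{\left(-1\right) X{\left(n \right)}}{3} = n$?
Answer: $\frac{508961}{3969} \approx 128.23$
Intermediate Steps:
$X{\left(n \right)} = - 3 n$
$I{\left(o \right)} = 2$ ($I{\left(o \right)} = -2 + 4 = 2$)
$d = \frac{6418}{3969}$ ($d = 2 - \frac{- \frac{69}{-49} - \frac{7}{27}}{3} = 2 - \frac{\left(-69\right) \left(- \frac{1}{49}\right) - \frac{7}{27}}{3} = 2 - \frac{\frac{69}{49} - \frac{7}{27}}{3} = 2 - \frac{1520}{3969} = \frac{6418}{3969} \approx 1.617$)
$z = 125$
$z + I{\left(X{\left(\left(-1\right) 3 + 2 \right)} \right)} d = 125 + 2 \cdot \frac{6418}{3969} = 125 + \frac{12836}{3969} = \frac{508961}{3969}$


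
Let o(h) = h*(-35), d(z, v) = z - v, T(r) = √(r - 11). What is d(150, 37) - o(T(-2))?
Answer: 113 + 35*I*√13 ≈ 113.0 + 126.19*I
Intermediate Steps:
T(r) = √(-11 + r)
o(h) = -35*h
d(150, 37) - o(T(-2)) = (150 - 1*37) - (-35)*√(-11 - 2) = (150 - 37) - (-35)*√(-13) = 113 - (-35)*I*√13 = 113 + 35*I*√13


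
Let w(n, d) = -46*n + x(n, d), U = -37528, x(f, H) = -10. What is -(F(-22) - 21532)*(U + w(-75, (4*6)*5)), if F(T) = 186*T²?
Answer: 2334755296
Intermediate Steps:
w(n, d) = -10 - 46*n (w(n, d) = -46*n - 10 = -10 - 46*n)
-(F(-22) - 21532)*(U + w(-75, (4*6)*5)) = -(186*(-22)² - 21532)*(-37528 + (-10 - 46*(-75))) = -(186*484 - 21532)*(-37528 + (-10 + 3450)) = -(90024 - 21532)*(-37528 + 3440) = -68492*(-34088) = -1*(-2334755296) = 2334755296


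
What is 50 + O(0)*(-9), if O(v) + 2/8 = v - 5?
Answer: 389/4 ≈ 97.250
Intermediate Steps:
O(v) = -21/4 + v (O(v) = -¼ + (v - 5) = -¼ + (-5 + v) = -21/4 + v)
50 + O(0)*(-9) = 50 + (-21/4 + 0)*(-9) = 50 - 21/4*(-9) = 50 + 189/4 = 389/4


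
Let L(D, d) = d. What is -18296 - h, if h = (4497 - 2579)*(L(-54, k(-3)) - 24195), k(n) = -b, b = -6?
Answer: 46376206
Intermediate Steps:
k(n) = 6 (k(n) = -1*(-6) = 6)
h = -46394502 (h = (4497 - 2579)*(6 - 24195) = 1918*(-24189) = -46394502)
-18296 - h = -18296 - 1*(-46394502) = -18296 + 46394502 = 46376206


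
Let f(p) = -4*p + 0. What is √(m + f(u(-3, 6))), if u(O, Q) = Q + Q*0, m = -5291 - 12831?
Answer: I*√18146 ≈ 134.71*I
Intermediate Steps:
m = -18122
u(O, Q) = Q (u(O, Q) = Q + 0 = Q)
f(p) = -4*p
√(m + f(u(-3, 6))) = √(-18122 - 4*6) = √(-18122 - 24) = √(-18146) = I*√18146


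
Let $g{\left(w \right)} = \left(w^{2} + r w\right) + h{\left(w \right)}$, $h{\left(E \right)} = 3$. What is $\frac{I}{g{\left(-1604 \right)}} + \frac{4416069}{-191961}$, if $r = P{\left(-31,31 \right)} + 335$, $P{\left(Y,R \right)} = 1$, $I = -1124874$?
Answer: $- \frac{437984013109}{18591651375} \approx -23.558$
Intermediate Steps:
$r = 336$ ($r = 1 + 335 = 336$)
$g{\left(w \right)} = 3 + w^{2} + 336 w$ ($g{\left(w \right)} = \left(w^{2} + 336 w\right) + 3 = 3 + w^{2} + 336 w$)
$\frac{I}{g{\left(-1604 \right)}} + \frac{4416069}{-191961} = - \frac{1124874}{3 + \left(-1604\right)^{2} + 336 \left(-1604\right)} + \frac{4416069}{-191961} = - \frac{1124874}{3 + 2572816 - 538944} + 4416069 \left(- \frac{1}{191961}\right) = - \frac{1124874}{2033875} - \frac{210289}{9141} = - \frac{437984013109}{18591651375}$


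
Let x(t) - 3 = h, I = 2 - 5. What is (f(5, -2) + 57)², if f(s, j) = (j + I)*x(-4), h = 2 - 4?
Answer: 2704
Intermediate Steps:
I = -3
h = -2
x(t) = 1 (x(t) = 3 - 2 = 1)
f(s, j) = -3 + j (f(s, j) = (j - 3)*1 = (-3 + j)*1 = -3 + j)
(f(5, -2) + 57)² = ((-3 - 2) + 57)² = (-5 + 57)² = 52² = 2704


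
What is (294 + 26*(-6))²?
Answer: 19044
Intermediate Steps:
(294 + 26*(-6))² = (294 - 156)² = 138² = 19044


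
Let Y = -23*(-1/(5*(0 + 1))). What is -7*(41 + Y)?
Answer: -1596/5 ≈ -319.20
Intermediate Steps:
Y = 23/5 (Y = -23/(1*(-5)) = -23/(-5) = -23*(-1/5) = 23/5 ≈ 4.6000)
-7*(41 + Y) = -7*(41 + 23/5) = -7*228/5 = -1596/5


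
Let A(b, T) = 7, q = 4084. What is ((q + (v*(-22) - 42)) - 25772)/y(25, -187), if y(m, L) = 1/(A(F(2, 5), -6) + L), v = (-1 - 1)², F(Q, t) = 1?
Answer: 3927240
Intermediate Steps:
v = 4 (v = (-2)² = 4)
y(m, L) = 1/(7 + L)
((q + (v*(-22) - 42)) - 25772)/y(25, -187) = ((4084 + (4*(-22) - 42)) - 25772)/(1/(7 - 187)) = ((4084 + (-88 - 42)) - 25772)/(1/(-180)) = ((4084 - 130) - 25772)/(-1/180) = (3954 - 25772)*(-180) = -21818*(-180) = 3927240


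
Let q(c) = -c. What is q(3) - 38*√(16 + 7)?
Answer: -3 - 38*√23 ≈ -185.24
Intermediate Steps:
q(3) - 38*√(16 + 7) = -1*3 - 38*√(16 + 7) = -3 - 38*√23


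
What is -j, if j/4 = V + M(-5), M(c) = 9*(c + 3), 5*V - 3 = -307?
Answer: 1576/5 ≈ 315.20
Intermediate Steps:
V = -304/5 (V = 3/5 + (1/5)*(-307) = 3/5 - 307/5 = -304/5 ≈ -60.800)
M(c) = 27 + 9*c (M(c) = 9*(3 + c) = 27 + 9*c)
j = -1576/5 (j = 4*(-304/5 + (27 + 9*(-5))) = 4*(-304/5 + (27 - 45)) = 4*(-304/5 - 18) = 4*(-394/5) = -1576/5 ≈ -315.20)
-j = -1*(-1576/5) = 1576/5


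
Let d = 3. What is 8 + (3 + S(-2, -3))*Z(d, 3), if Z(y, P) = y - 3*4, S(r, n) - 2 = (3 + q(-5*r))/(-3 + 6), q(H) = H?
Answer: -76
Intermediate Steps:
S(r, n) = 3 - 5*r/3 (S(r, n) = 2 + (3 - 5*r)/(-3 + 6) = 2 + (3 - 5*r)/3 = 2 + (3 - 5*r)*(⅓) = 2 + (1 - 5*r/3) = 3 - 5*r/3)
Z(y, P) = -12 + y (Z(y, P) = y - 12 = -12 + y)
8 + (3 + S(-2, -3))*Z(d, 3) = 8 + (3 + (3 - 5/3*(-2)))*(-12 + 3) = 8 + (3 + (3 + 10/3))*(-9) = 8 + (3 + 19/3)*(-9) = 8 + (28/3)*(-9) = 8 - 84 = -76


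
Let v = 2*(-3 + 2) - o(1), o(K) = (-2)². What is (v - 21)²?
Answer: 729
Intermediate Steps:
o(K) = 4
v = -6 (v = 2*(-3 + 2) - 1*4 = 2*(-1) - 4 = -2 - 4 = -6)
(v - 21)² = (-6 - 21)² = (-27)² = 729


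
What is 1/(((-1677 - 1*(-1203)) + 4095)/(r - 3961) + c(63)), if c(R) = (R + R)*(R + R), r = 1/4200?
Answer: 16636199/264101087124 ≈ 6.2992e-5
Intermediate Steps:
r = 1/4200 ≈ 0.00023810
c(R) = 4*R² (c(R) = (2*R)*(2*R) = 4*R²)
1/(((-1677 - 1*(-1203)) + 4095)/(r - 3961) + c(63)) = 1/(((-1677 - 1*(-1203)) + 4095)/(1/4200 - 3961) + 4*63²) = 1/(((-1677 + 1203) + 4095)/(-16636199/4200) + 4*3969) = 1/((-474 + 4095)*(-4200/16636199) + 15876) = 1/(3621*(-4200/16636199) + 15876) = 1/(-15208200/16636199 + 15876) = 1/(264101087124/16636199) = 16636199/264101087124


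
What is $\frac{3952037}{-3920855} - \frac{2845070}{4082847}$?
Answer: $- \frac{27290669344189}{16008251074185} \approx -1.7048$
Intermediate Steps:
$\frac{3952037}{-3920855} - \frac{2845070}{4082847} = 3952037 \left(- \frac{1}{3920855}\right) - \frac{2845070}{4082847} = - \frac{3952037}{3920855} - \frac{2845070}{4082847} = - \frac{27290669344189}{16008251074185}$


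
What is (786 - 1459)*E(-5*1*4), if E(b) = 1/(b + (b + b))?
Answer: 673/60 ≈ 11.217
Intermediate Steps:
E(b) = 1/(3*b) (E(b) = 1/(b + 2*b) = 1/(3*b))
(786 - 1459)*E(-5*1*4) = (786 - 1459)*(1/(3*((-5*1*4)))) = -673/(3*((-5*4))) = -673/(3*(-20)) = -673*(-1)/(3*20) = -673*(-1/60) = 673/60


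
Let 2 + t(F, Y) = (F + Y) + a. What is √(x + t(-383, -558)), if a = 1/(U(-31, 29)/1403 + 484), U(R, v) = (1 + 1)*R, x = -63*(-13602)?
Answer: √394631635092081270/678990 ≈ 925.19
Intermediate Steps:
x = 856926
U(R, v) = 2*R
a = 1403/678990 (a = 1/((2*(-31))/1403 + 484) = 1/(-62*1/1403 + 484) = 1/(-62/1403 + 484) = 1/(678990/1403) = 1403/678990 ≈ 0.0020663)
t(F, Y) = -1356577/678990 + F + Y (t(F, Y) = -2 + ((F + Y) + 1403/678990) = -2 + (1403/678990 + F + Y) = -1356577/678990 + F + Y)
√(x + t(-383, -558)) = √(856926 + (-1356577/678990 - 383 - 558)) = √(856926 - 640286167/678990) = √(581203898573/678990) = √394631635092081270/678990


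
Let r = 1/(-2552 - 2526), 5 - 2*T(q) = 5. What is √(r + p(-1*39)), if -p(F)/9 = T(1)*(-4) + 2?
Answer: I*√464154590/5078 ≈ 4.2427*I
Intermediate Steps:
T(q) = 0 (T(q) = 5/2 - ½*5 = 5/2 - 5/2 = 0)
r = -1/5078 (r = 1/(-5078) = -1/5078 ≈ -0.00019693)
p(F) = -18 (p(F) = -9*(0*(-4) + 2) = -9*(0 + 2) = -9*2 = -18)
√(r + p(-1*39)) = √(-1/5078 - 18) = √(-91405/5078) = I*√464154590/5078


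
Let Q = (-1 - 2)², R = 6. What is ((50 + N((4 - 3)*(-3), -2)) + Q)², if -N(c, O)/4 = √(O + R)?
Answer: 2601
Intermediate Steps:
Q = 9 (Q = (-3)² = 9)
N(c, O) = -4*√(6 + O) (N(c, O) = -4*√(O + 6) = -4*√(6 + O))
((50 + N((4 - 3)*(-3), -2)) + Q)² = ((50 - 4*√(6 - 2)) + 9)² = ((50 - 4*√4) + 9)² = ((50 - 4*2) + 9)² = ((50 - 8) + 9)² = (42 + 9)² = 51² = 2601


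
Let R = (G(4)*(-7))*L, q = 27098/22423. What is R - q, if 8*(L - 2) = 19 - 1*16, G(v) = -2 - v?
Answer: 519905/5276 ≈ 98.542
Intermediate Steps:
L = 19/8 (L = 2 + (19 - 1*16)/8 = 2 + (19 - 16)/8 = 2 + (1/8)*3 = 2 + 3/8 = 19/8 ≈ 2.3750)
q = 1594/1319 (q = 27098*(1/22423) = 1594/1319 ≈ 1.2085)
R = 399/4 (R = ((-2 - 1*4)*(-7))*(19/8) = ((-2 - 4)*(-7))*(19/8) = -6*(-7)*(19/8) = 42*(19/8) = 399/4 ≈ 99.750)
R - q = 399/4 - 1*1594/1319 = 399/4 - 1594/1319 = 519905/5276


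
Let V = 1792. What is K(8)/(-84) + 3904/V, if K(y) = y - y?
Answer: 61/28 ≈ 2.1786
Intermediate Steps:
K(y) = 0
K(8)/(-84) + 3904/V = 0/(-84) + 3904/1792 = 0*(-1/84) + 3904*(1/1792) = 0 + 61/28 = 61/28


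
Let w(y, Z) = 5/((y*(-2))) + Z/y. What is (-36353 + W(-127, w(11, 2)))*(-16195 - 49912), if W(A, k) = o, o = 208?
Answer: 2389437515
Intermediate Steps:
w(y, Z) = -5/(2*y) + Z/y (w(y, Z) = 5/((-2*y)) + Z/y = 5*(-1/(2*y)) + Z/y = -5/(2*y) + Z/y)
W(A, k) = 208
(-36353 + W(-127, w(11, 2)))*(-16195 - 49912) = (-36353 + 208)*(-16195 - 49912) = -36145*(-66107) = 2389437515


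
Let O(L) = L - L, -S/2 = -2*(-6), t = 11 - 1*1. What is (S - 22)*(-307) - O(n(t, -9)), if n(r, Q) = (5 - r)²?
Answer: 14122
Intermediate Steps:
t = 10 (t = 11 - 1 = 10)
S = -24 (S = -(-4)*(-6) = -2*12 = -24)
O(L) = 0
(S - 22)*(-307) - O(n(t, -9)) = (-24 - 22)*(-307) - 1*0 = -46*(-307) + 0 = 14122 + 0 = 14122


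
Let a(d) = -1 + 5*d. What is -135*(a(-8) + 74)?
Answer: -4455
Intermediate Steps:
-135*(a(-8) + 74) = -135*((-1 + 5*(-8)) + 74) = -135*((-1 - 40) + 74) = -135*(-41 + 74) = -135*33 = -4455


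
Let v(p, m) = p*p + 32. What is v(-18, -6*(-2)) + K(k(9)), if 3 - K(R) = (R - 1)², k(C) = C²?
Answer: -6041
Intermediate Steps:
K(R) = 3 - (-1 + R)² (K(R) = 3 - (R - 1)² = 3 - (-1 + R)²)
v(p, m) = 32 + p² (v(p, m) = p² + 32 = 32 + p²)
v(-18, -6*(-2)) + K(k(9)) = (32 + (-18)²) + (3 - (-1 + 9²)²) = (32 + 324) + (3 - (-1 + 81)²) = 356 + (3 - 1*80²) = 356 + (3 - 1*6400) = 356 + (3 - 6400) = 356 - 6397 = -6041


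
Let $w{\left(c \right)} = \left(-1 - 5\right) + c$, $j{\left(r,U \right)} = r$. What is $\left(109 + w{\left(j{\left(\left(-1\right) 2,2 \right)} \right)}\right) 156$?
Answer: $15756$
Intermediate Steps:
$w{\left(c \right)} = -6 + c$
$\left(109 + w{\left(j{\left(\left(-1\right) 2,2 \right)} \right)}\right) 156 = \left(109 - 8\right) 156 = 101 \cdot 156 = 15756$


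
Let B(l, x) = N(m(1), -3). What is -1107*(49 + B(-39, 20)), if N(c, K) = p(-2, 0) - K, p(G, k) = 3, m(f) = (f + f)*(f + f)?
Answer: -60885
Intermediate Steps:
m(f) = 4*f**2 (m(f) = (2*f)*(2*f) = 4*f**2)
N(c, K) = 3 - K
B(l, x) = 6 (B(l, x) = 3 - 1*(-3) = 3 + 3 = 6)
-1107*(49 + B(-39, 20)) = -1107*(49 + 6) = -1107*55 = -60885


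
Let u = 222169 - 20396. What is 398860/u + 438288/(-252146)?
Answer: 551648588/2312557039 ≈ 0.23854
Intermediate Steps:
u = 201773
398860/u + 438288/(-252146) = 398860/201773 + 438288/(-252146) = 398860*(1/201773) + 438288*(-1/252146) = 36260/18343 - 219144/126073 = 551648588/2312557039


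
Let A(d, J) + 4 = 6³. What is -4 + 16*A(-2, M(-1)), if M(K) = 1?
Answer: 3388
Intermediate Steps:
A(d, J) = 212 (A(d, J) = -4 + 6³ = -4 + 216 = 212)
-4 + 16*A(-2, M(-1)) = -4 + 16*212 = -4 + 3392 = 3388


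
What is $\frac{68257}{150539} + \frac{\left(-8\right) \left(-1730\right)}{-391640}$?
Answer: $\frac{616217793}{1473927349} \approx 0.41808$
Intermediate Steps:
$\frac{68257}{150539} + \frac{\left(-8\right) \left(-1730\right)}{-391640} = 68257 \cdot \frac{1}{150539} + 13840 \left(- \frac{1}{391640}\right) = \frac{68257}{150539} - \frac{346}{9791} = \frac{616217793}{1473927349}$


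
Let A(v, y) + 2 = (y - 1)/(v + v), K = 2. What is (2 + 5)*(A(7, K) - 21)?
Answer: -321/2 ≈ -160.50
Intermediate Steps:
A(v, y) = -2 + (-1 + y)/(2*v) (A(v, y) = -2 + (y - 1)/(v + v) = -2 + (-1 + y)/((2*v)) = -2 + (-1 + y)*(1/(2*v)) = -2 + (-1 + y)/(2*v))
(2 + 5)*(A(7, K) - 21) = (2 + 5)*((½)*(-1 + 2 - 4*7)/7 - 21) = 7*((½)*(⅐)*(-1 + 2 - 28) - 21) = 7*((½)*(⅐)*(-27) - 21) = 7*(-27/14 - 21) = 7*(-321/14) = -321/2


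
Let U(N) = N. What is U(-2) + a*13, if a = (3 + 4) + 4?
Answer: 141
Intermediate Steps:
a = 11 (a = 7 + 4 = 11)
U(-2) + a*13 = -2 + 11*13 = -2 + 143 = 141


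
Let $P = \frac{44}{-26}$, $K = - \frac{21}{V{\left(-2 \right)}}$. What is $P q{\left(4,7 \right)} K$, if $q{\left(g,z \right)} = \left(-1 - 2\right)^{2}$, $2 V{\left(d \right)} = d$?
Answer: $- \frac{4158}{13} \approx -319.85$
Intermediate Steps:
$V{\left(d \right)} = \frac{d}{2}$
$q{\left(g,z \right)} = 9$ ($q{\left(g,z \right)} = \left(-3\right)^{2} = 9$)
$K = 21$ ($K = - \frac{21}{\frac{1}{2} \left(-2\right)} = - \frac{21}{-1} = \left(-21\right) \left(-1\right) = 21$)
$P = - \frac{22}{13}$ ($P = 44 \left(- \frac{1}{26}\right) = - \frac{22}{13} \approx -1.6923$)
$P q{\left(4,7 \right)} K = \left(- \frac{22}{13}\right) 9 \cdot 21 = \left(- \frac{198}{13}\right) 21 = - \frac{4158}{13}$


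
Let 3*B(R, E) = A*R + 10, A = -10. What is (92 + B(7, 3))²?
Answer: 5184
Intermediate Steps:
B(R, E) = 10/3 - 10*R/3 (B(R, E) = (-10*R + 10)/3 = (10 - 10*R)/3 = 10/3 - 10*R/3)
(92 + B(7, 3))² = (92 + (10/3 - 10/3*7))² = (92 + (10/3 - 70/3))² = (92 - 20)² = 72² = 5184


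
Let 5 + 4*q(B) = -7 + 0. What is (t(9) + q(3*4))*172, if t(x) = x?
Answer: 1032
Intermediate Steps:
q(B) = -3 (q(B) = -5/4 + (-7 + 0)/4 = -5/4 + (¼)*(-7) = -5/4 - 7/4 = -3)
(t(9) + q(3*4))*172 = (9 - 3)*172 = 6*172 = 1032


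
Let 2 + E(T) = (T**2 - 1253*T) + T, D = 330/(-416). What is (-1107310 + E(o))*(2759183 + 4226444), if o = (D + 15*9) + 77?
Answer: -401094785639817181/43264 ≈ -9.2709e+12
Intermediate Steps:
D = -165/208 (D = 330*(-1/416) = -165/208 ≈ -0.79327)
o = 43931/208 (o = (-165/208 + 15*9) + 77 = (-165/208 + 135) + 77 = 27915/208 + 77 = 43931/208 ≈ 211.21)
E(T) = -2 + T**2 - 1252*T (E(T) = -2 + ((T**2 - 1253*T) + T) = -2 + (T**2 - 1252*T) = -2 + T**2 - 1252*T)
(-1107310 + E(o))*(2759183 + 4226444) = (-1107310 + (-2 + (43931/208)**2 - 1252*43931/208))*(2759183 + 4226444) = (-1107310 + (-2 + 1929932761/43264 - 13750403/52))*6985627 = (-1107310 - 9510489063/43264)*6985627 = -57417148903/43264*6985627 = -401094785639817181/43264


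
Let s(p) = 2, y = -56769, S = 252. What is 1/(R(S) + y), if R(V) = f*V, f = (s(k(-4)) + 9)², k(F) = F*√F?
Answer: -1/26277 ≈ -3.8056e-5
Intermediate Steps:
k(F) = F^(3/2)
f = 121 (f = (2 + 9)² = 11² = 121)
R(V) = 121*V
1/(R(S) + y) = 1/(121*252 - 56769) = 1/(30492 - 56769) = 1/(-26277) = -1/26277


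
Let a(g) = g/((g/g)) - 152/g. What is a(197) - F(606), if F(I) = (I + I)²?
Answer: -289343311/197 ≈ -1.4687e+6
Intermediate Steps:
F(I) = 4*I² (F(I) = (2*I)² = 4*I²)
a(g) = g - 152/g (a(g) = g/1 - 152/g = g*1 - 152/g = g - 152/g)
a(197) - F(606) = (197 - 152/197) - 4*606² = (197 - 152*1/197) - 4*367236 = (197 - 152/197) - 1*1468944 = 38657/197 - 1468944 = -289343311/197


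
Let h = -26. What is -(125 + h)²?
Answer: -9801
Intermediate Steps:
-(125 + h)² = -(125 - 26)² = -1*99² = -1*9801 = -9801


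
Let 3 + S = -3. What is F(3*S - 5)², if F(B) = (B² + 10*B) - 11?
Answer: 82944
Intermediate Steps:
S = -6 (S = -3 - 3 = -6)
F(B) = -11 + B² + 10*B
F(3*S - 5)² = (-11 + (3*(-6) - 5)² + 10*(3*(-6) - 5))² = (-11 + (-18 - 5)² + 10*(-18 - 5))² = (-11 + (-23)² + 10*(-23))² = (-11 + 529 - 230)² = 288² = 82944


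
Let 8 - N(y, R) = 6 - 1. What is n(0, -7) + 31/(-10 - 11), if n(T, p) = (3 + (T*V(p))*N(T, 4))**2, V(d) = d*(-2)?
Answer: 158/21 ≈ 7.5238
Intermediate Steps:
N(y, R) = 3 (N(y, R) = 8 - (6 - 1) = 8 - 1*5 = 8 - 5 = 3)
V(d) = -2*d
n(T, p) = (3 - 6*T*p)**2 (n(T, p) = (3 + (T*(-2*p))*3)**2 = (3 - 2*T*p*3)**2 = (3 - 6*T*p)**2)
n(0, -7) + 31/(-10 - 11) = 9*(1 - 2*0*(-7))**2 + 31/(-10 - 11) = 9*(1 + 0)**2 + 31/(-21) = 9*1**2 + 31*(-1/21) = 9*1 - 31/21 = 9 - 31/21 = 158/21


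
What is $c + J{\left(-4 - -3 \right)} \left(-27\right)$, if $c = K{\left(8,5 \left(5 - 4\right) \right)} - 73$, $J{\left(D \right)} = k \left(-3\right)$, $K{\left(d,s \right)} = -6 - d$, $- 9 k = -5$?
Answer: $-42$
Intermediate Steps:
$k = \frac{5}{9}$ ($k = \left(- \frac{1}{9}\right) \left(-5\right) = \frac{5}{9} \approx 0.55556$)
$J{\left(D \right)} = - \frac{5}{3}$ ($J{\left(D \right)} = \frac{5}{9} \left(-3\right) = - \frac{5}{3}$)
$c = -87$ ($c = \left(-6 - 8\right) - 73 = -14 - 73 = -87$)
$c + J{\left(-4 - -3 \right)} \left(-27\right) = -87 - -45 = -87 + 45 = -42$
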